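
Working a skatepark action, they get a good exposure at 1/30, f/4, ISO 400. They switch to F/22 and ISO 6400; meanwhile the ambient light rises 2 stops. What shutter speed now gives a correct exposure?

Scene light: 2 stops brighter.
Aperture: f/4 → f/5.6 → f/8 → f/11 → f/16 → f/22 — 5 stops narrower (darker).
ISO: 400 → 800 → 1600 → 3200 → 6400 — 4 stops higher (brighter).
Net so far: 1 stop brighter. Shutter speed: 1/30 → 1/60.

1/60s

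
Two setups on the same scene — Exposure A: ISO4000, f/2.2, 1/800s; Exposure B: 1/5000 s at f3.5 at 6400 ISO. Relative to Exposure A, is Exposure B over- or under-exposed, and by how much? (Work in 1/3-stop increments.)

Aperture: f/2.2 → f/2.5 → f/2.8 → f/3.2 → f/3.5 — 1 1/3 stops narrower (darker).
Shutter speed: 1/800 → 1/1000 → 1/1250 → 1/1600 → 1/2000 → 1/2500 → 1/3200 → 1/4000 → 1/5000 — 2 2/3 stops shorter (darker).
ISO: 4000 → 5000 → 6400 — 2/3 stop higher (brighter).
Net: −1 1/3 −2 2/3 +2/3 = −3 1/3 stops.

3 1/3 stops darker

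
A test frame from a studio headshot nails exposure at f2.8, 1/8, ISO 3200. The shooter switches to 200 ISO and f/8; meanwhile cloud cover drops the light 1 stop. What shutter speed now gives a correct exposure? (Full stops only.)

30 s

Scene light: 1 stop darker.
ISO: 3200 → 1600 → 800 → 400 → 200 — 4 stops lower (darker).
Aperture: f/2.8 → f/4 → f/5.6 → f/8 — 3 stops narrower (darker).
Net so far: 8 stops darker. Shutter speed: 1/8 → 1/4 → 1/2 → 1 → 2 → 4 → 8 → 15 → 30.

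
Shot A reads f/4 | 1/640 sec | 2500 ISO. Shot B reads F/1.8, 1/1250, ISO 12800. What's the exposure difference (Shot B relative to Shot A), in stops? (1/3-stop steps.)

Aperture: f/4 → f/3.5 → f/3.2 → f/2.8 → f/2.5 → f/2.2 → f/2 → f/1.8 — 2 1/3 stops larger aperture (brighter).
Shutter speed: 1/640 → 1/800 → 1/1000 → 1/1250 — 1 stop shorter (darker).
ISO: 2500 → 3200 → 4000 → 5000 → 6400 → 8000 → 10000 → 12800 — 2 1/3 stops higher (brighter).
Net: +2 1/3 −1 +2 1/3 = +3 2/3 stops.

3 2/3 stops brighter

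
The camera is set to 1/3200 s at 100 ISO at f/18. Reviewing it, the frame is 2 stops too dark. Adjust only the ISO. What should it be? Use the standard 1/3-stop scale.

Underexposed by 2 stops → need 2 stops brighter.
ISO: 100 → 125 → 160 → 200 → 250 → 320 → 400.

ISO 400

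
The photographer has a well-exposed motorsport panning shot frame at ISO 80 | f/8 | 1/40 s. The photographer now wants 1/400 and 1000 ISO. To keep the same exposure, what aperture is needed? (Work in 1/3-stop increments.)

Shutter speed: 1/40 → 1/50 → 1/60 → 1/80 → 1/100 → 1/125 → 1/160 → 1/200 → 1/250 → 1/320 → 1/400 — 3 1/3 stops faster (darker).
ISO: 80 → 100 → 125 → 160 → 200 → 250 → 320 → 400 → 500 → 640 → 800 → 1000 — 3 2/3 stops higher (brighter).
Net change so far: 1/3 stop brighter. Offset with the aperture: f/8 → f/9.

f/9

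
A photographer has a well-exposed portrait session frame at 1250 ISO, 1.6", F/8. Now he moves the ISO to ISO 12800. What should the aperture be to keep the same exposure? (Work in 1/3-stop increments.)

f/25

ISO: 1250 → 1600 → 2000 → 2500 → 3200 → 4000 → 5000 → 6400 → 8000 → 10000 → 12800 — 3 1/3 stops higher (brighter).
Need 3 1/3 stops darker from the aperture: f/8 → f/9 → f/10 → f/11 → f/13 → f/14 → f/16 → f/18 → f/20 → f/22 → f/25.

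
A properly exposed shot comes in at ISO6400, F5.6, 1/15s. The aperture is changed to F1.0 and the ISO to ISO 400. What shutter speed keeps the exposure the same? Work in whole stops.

Aperture: f/5.6 → f/4 → f/2.8 → f/2 → f/1.4 → f/1.0 — 5 stops wider (brighter).
ISO: 6400 → 3200 → 1600 → 800 → 400 — 4 stops lower (darker).
Net change so far: 1 stop brighter. Offset with the shutter speed: 1/15 → 1/30.

1/30s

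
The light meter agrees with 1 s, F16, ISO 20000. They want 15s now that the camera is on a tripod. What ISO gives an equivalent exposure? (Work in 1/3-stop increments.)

Shutter speed: 1 → 1.3 → 1.6 → 2 → 2.5 → 3.2 → 4 → 5 → 6 → 8 → 10 → 13 → 15 — 4 stops longer (brighter).
Need 4 stops darker from the ISO: 20000 → 16000 → 12800 → 10000 → 8000 → 6400 → 5000 → 4000 → 3200 → 2500 → 2000 → 1600 → 1250.

ISO 1250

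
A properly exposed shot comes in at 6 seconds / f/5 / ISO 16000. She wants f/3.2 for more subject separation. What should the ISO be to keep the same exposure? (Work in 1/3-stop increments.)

Aperture: f/5 → f/4.5 → f/4 → f/3.5 → f/3.2 — 1 1/3 stops larger aperture (brighter).
Need 1 1/3 stops darker from the ISO: 16000 → 12800 → 10000 → 8000 → 6400.

ISO 6400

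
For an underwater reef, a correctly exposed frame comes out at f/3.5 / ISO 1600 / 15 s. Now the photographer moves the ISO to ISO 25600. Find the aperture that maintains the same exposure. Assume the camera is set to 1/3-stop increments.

f/14

ISO: 1600 → 2000 → 2500 → 3200 → 4000 → 5000 → 6400 → 8000 → 10000 → 12800 → 16000 → 20000 → 25600 — 4 stops higher (brighter).
Need 4 stops darker from the aperture: f/3.5 → f/4 → f/4.5 → f/5 → f/5.6 → f/6.3 → f/7.1 → f/8 → f/9 → f/10 → f/11 → f/13 → f/14.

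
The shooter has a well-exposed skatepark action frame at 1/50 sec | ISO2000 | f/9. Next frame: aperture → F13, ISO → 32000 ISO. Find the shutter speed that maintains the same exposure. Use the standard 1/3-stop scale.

1/400s

Aperture: f/9 → f/10 → f/11 → f/13 — 1 stop narrower (darker).
ISO: 2000 → 2500 → 3200 → 4000 → 5000 → 6400 → 8000 → 10000 → 12800 → 16000 → 20000 → 25600 → 32000 — 4 stops raised (brighter).
Net change so far: 3 stops brighter. Offset with the shutter speed: 1/50 → 1/60 → 1/80 → 1/100 → 1/125 → 1/160 → 1/200 → 1/250 → 1/320 → 1/400.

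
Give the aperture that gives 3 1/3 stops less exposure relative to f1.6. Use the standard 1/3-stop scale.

f/5

Aperture: f/1.6 → f/1.8 → f/2 → f/2.2 → f/2.5 → f/2.8 → f/3.2 → f/3.5 → f/4 → f/4.5 → f/5 — 3 1/3 stops smaller aperture (darker).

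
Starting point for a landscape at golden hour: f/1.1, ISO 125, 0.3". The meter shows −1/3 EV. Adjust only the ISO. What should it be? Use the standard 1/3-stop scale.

ISO 160

Underexposed by 1/3 stop → need 1/3 stop brighter.
ISO: 125 → 160.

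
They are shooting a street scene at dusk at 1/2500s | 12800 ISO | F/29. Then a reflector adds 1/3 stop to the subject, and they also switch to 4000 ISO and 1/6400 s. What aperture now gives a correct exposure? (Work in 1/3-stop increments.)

f/11

Scene light: 1/3 stop brighter.
ISO: 12800 → 10000 → 8000 → 6400 → 5000 → 4000 — 1 2/3 stops dropped (darker).
Shutter speed: 1/2500 → 1/3200 → 1/4000 → 1/5000 → 1/6400 — 1 1/3 stops shorter (darker).
Net so far: 2 2/3 stops darker. Aperture: f/29 → f/25 → f/22 → f/20 → f/18 → f/16 → f/14 → f/13 → f/11.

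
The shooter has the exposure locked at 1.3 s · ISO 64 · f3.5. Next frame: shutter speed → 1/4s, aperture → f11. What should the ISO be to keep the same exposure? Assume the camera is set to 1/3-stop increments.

ISO 3200

Shutter speed: 1.3 → 1 → 0.8 → 0.6 → 0.5 → 0.4 → 0.3 → 1/4 — 2 1/3 stops shorter (darker).
Aperture: f/3.5 → f/4 → f/4.5 → f/5 → f/5.6 → f/6.3 → f/7.1 → f/8 → f/9 → f/10 → f/11 — 3 1/3 stops narrower (darker).
Net change so far: 5 2/3 stops darker. Offset with the ISO: 64 → 80 → 100 → 125 → 160 → 200 → 250 → 320 → 400 → 500 → 640 → 800 → 1000 → 1250 → 1600 → 2000 → 2500 → 3200.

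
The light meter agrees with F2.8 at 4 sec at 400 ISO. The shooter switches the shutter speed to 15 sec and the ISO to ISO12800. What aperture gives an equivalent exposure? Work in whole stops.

Shutter speed: 4 → 8 → 15 — 2 stops longer (brighter).
ISO: 400 → 800 → 1600 → 3200 → 6400 → 12800 — 5 stops higher (brighter).
Net change so far: 7 stops brighter. Offset with the aperture: f/2.8 → f/4 → f/5.6 → f/8 → f/11 → f/16 → f/22 → f/32.

f/32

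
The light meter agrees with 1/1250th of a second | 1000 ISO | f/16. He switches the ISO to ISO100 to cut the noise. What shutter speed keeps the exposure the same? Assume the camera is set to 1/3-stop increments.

ISO: 1000 → 800 → 640 → 500 → 400 → 320 → 250 → 200 → 160 → 125 → 100 — 3 1/3 stops dropped (darker).
Need 3 1/3 stops brighter from the shutter speed: 1/1250 → 1/1000 → 1/800 → 1/640 → 1/500 → 1/400 → 1/320 → 1/250 → 1/200 → 1/160 → 1/125.

1/125s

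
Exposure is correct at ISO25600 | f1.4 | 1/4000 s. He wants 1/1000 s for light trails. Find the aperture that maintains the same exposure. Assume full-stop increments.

f/2.8

Shutter speed: 1/4000 → 1/2000 → 1/1000 — 2 stops longer (brighter).
Need 2 stops darker from the aperture: f/1.4 → f/2 → f/2.8.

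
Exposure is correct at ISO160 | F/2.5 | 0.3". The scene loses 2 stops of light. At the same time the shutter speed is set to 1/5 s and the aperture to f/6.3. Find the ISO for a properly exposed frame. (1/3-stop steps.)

ISO 6400

Scene light: 2 stops darker.
Shutter speed: 0.3 → 1/4 → 1/5 — 2/3 stop shorter (darker).
Aperture: f/2.5 → f/2.8 → f/3.2 → f/3.5 → f/4 → f/4.5 → f/5 → f/5.6 → f/6.3 — 2 2/3 stops narrower (darker).
Net so far: 5 1/3 stops darker. ISO: 160 → 200 → 250 → 320 → 400 → 500 → 640 → 800 → 1000 → 1250 → 1600 → 2000 → 2500 → 3200 → 4000 → 5000 → 6400.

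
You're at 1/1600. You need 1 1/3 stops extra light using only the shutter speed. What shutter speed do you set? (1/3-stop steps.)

1/640s

Shutter speed: 1/1600 → 1/1250 → 1/1000 → 1/800 → 1/640 — 1 1/3 stops longer (brighter).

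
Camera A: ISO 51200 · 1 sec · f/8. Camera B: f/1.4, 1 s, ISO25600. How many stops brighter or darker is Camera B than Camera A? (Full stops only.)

Aperture: f/8 → f/5.6 → f/4 → f/2.8 → f/2 → f/1.4 — 5 stops opened up (brighter).
Shutter speed: unchanged.
ISO: 51200 → 25600 — 1 stop dropped (darker).
Net: +5 −1 = +4 stops.

4 stops brighter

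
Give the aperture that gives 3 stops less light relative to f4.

f/11

Aperture: f/4 → f/5.6 → f/8 → f/11 — 3 stops smaller aperture (darker).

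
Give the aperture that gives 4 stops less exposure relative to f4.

Aperture: f/4 → f/5.6 → f/8 → f/11 → f/16 — 4 stops smaller aperture (darker).

f/16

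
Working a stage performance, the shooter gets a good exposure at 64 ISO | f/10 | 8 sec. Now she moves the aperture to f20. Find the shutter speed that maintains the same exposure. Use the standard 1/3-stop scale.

30 s

Aperture: f/10 → f/11 → f/13 → f/14 → f/16 → f/18 → f/20 — 2 stops smaller aperture (darker).
Need 2 stops brighter from the shutter speed: 8 → 10 → 13 → 15 → 20 → 25 → 30.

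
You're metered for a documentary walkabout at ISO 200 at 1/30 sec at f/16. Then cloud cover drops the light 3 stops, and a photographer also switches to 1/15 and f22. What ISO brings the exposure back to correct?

Scene light: 3 stops darker.
Shutter speed: 1/30 → 1/15 — 1 stop longer (brighter).
Aperture: f/16 → f/22 — 1 stop stopped down (darker).
Net so far: 3 stops darker. ISO: 200 → 400 → 800 → 1600.

ISO 1600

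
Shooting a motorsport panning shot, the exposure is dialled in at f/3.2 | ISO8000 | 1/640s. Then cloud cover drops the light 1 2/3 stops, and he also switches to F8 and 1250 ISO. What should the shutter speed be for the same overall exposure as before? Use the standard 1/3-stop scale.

Scene light: 1 2/3 stops darker.
Aperture: f/3.2 → f/3.5 → f/4 → f/4.5 → f/5 → f/5.6 → f/6.3 → f/7.1 → f/8 — 2 2/3 stops stopped down (darker).
ISO: 8000 → 6400 → 5000 → 4000 → 3200 → 2500 → 2000 → 1600 → 1250 — 2 2/3 stops dropped (darker).
Net so far: 7 stops darker. Shutter speed: 1/640 → 1/500 → 1/400 → 1/320 → 1/250 → 1/200 → 1/160 → 1/125 → 1/100 → 1/80 → 1/60 → 1/50 → 1/40 → 1/30 → 1/25 → 1/20 → 1/15 → 1/13 → 1/10 → 1/8 → 1/6 → 1/5.

1/5s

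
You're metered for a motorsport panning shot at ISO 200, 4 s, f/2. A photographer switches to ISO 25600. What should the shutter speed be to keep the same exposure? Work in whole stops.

ISO: 200 → 400 → 800 → 1600 → 3200 → 6400 → 12800 → 25600 — 7 stops higher (brighter).
Need 7 stops darker from the shutter speed: 4 → 2 → 1 → 1/2 → 1/4 → 1/8 → 1/15 → 1/30.

1/30s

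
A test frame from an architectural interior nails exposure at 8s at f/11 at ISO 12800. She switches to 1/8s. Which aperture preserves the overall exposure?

Shutter speed: 8 → 4 → 2 → 1 → 1/2 → 1/4 → 1/8 — 6 stops faster (darker).
Need 6 stops brighter from the aperture: f/11 → f/8 → f/5.6 → f/4 → f/2.8 → f/2 → f/1.4.

f/1.4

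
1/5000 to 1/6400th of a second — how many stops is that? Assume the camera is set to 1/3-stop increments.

1/3 stop

1/5000 → 1/6400 — count the steps: 1 third-stops = 1/3 stop.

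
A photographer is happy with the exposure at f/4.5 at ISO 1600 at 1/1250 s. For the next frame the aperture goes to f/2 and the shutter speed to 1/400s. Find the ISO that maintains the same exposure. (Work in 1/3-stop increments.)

Aperture: f/4.5 → f/4 → f/3.5 → f/3.2 → f/2.8 → f/2.5 → f/2.2 → f/2 — 2 1/3 stops larger aperture (brighter).
Shutter speed: 1/1250 → 1/1000 → 1/800 → 1/640 → 1/500 → 1/400 — 1 2/3 stops slower (brighter).
Net change so far: 4 stops brighter. Offset with the ISO: 1600 → 1250 → 1000 → 800 → 640 → 500 → 400 → 320 → 250 → 200 → 160 → 125 → 100.

ISO 100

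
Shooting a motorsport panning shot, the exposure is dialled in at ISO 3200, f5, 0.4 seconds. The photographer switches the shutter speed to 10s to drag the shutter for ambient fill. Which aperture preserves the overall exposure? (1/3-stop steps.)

f/25

Shutter speed: 0.4 → 0.5 → 0.6 → 0.8 → 1 → 1.3 → 1.6 → 2 → 2.5 → 3.2 → 4 → 5 → 6 → 8 → 10 — 4 2/3 stops slower (brighter).
Need 4 2/3 stops darker from the aperture: f/5 → f/5.6 → f/6.3 → f/7.1 → f/8 → f/9 → f/10 → f/11 → f/13 → f/14 → f/16 → f/18 → f/20 → f/22 → f/25.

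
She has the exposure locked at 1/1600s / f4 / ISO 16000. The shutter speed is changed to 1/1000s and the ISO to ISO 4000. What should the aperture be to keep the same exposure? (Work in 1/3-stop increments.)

Shutter speed: 1/1600 → 1/1250 → 1/1000 — 2/3 stop slower (brighter).
ISO: 16000 → 12800 → 10000 → 8000 → 6400 → 5000 → 4000 — 2 stops dropped (darker).
Net change so far: 1 1/3 stops darker. Offset with the aperture: f/4 → f/3.5 → f/3.2 → f/2.8 → f/2.5.

f/2.5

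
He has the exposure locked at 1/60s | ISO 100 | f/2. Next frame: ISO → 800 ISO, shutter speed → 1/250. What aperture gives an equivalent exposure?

f/2.8

ISO: 100 → 200 → 400 → 800 — 3 stops raised (brighter).
Shutter speed: 1/60 → 1/125 → 1/250 — 2 stops faster (darker).
Net change so far: 1 stop brighter. Offset with the aperture: f/2 → f/2.8.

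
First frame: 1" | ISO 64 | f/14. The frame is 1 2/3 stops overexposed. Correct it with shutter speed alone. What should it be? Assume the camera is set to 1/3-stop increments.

Overexposed by 1 2/3 stops → need 1 2/3 stops darker.
Shutter speed: 1 → 0.8 → 0.6 → 0.5 → 0.4 → 0.3.

0.3 s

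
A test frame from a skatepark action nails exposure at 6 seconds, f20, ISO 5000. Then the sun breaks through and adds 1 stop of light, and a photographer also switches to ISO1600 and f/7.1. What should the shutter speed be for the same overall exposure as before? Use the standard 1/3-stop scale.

Scene light: 1 stop brighter.
ISO: 5000 → 4000 → 3200 → 2500 → 2000 → 1600 — 1 2/3 stops dropped (darker).
Aperture: f/20 → f/18 → f/16 → f/14 → f/13 → f/11 → f/10 → f/9 → f/8 → f/7.1 — 3 stops larger aperture (brighter).
Net so far: 2 1/3 stops brighter. Shutter speed: 6 → 5 → 4 → 3.2 → 2.5 → 2 → 1.6 → 1.3.

1.3 s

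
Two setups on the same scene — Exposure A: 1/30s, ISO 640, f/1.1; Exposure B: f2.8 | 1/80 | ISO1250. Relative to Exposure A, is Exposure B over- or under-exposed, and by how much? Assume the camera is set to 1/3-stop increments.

3 stops darker

Aperture: f/1.1 → f/1.2 → f/1.4 → f/1.6 → f/1.8 → f/2 → f/2.2 → f/2.5 → f/2.8 — 2 2/3 stops stopped down (darker).
Shutter speed: 1/30 → 1/40 → 1/50 → 1/60 → 1/80 — 1 1/3 stops faster (darker).
ISO: 640 → 800 → 1000 → 1250 — 1 stop raised (brighter).
Net: −2 2/3 −1 1/3 +1 = −3 stops.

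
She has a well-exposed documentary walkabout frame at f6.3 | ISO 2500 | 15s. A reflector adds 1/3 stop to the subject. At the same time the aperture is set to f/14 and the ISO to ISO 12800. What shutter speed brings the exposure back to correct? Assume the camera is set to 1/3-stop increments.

Scene light: 1/3 stop brighter.
Aperture: f/6.3 → f/7.1 → f/8 → f/9 → f/10 → f/11 → f/13 → f/14 — 2 1/3 stops stopped down (darker).
ISO: 2500 → 3200 → 4000 → 5000 → 6400 → 8000 → 10000 → 12800 — 2 1/3 stops higher (brighter).
Net so far: 1/3 stop brighter. Shutter speed: 15 → 13.

13 s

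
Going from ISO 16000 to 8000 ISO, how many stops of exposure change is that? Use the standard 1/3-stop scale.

1 stop

16000 → 12800 → 10000 → 8000 — count the steps: 3 third-stops = 1 stop.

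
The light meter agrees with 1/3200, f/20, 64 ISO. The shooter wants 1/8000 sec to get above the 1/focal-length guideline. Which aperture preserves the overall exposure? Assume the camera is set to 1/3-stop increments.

Shutter speed: 1/3200 → 1/4000 → 1/5000 → 1/6400 → 1/8000 — 1 1/3 stops shorter (darker).
Need 1 1/3 stops brighter from the aperture: f/20 → f/18 → f/16 → f/14 → f/13.

f/13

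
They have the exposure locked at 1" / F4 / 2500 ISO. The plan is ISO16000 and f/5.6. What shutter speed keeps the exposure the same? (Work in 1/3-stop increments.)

ISO: 2500 → 3200 → 4000 → 5000 → 6400 → 8000 → 10000 → 12800 → 16000 — 2 2/3 stops higher (brighter).
Aperture: f/4 → f/4.5 → f/5 → f/5.6 — 1 stop smaller aperture (darker).
Net change so far: 1 2/3 stops brighter. Offset with the shutter speed: 1 → 0.8 → 0.6 → 0.5 → 0.4 → 0.3.

0.3 s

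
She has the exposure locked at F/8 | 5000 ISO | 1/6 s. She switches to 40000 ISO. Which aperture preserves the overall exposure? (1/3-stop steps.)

ISO: 5000 → 6400 → 8000 → 10000 → 12800 → 16000 → 20000 → 25600 → 32000 → 40000 — 3 stops raised (brighter).
Need 3 stops darker from the aperture: f/8 → f/9 → f/10 → f/11 → f/13 → f/14 → f/16 → f/18 → f/20 → f/22.

f/22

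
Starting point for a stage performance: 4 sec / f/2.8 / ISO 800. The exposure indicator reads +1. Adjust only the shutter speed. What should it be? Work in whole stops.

2 s

Overexposed by 1 stop → need 1 stop darker.
Shutter speed: 4 → 2.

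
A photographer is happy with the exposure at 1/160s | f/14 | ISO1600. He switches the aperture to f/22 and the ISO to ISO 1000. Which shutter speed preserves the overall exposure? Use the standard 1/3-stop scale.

1/40s

Aperture: f/14 → f/16 → f/18 → f/20 → f/22 — 1 1/3 stops smaller aperture (darker).
ISO: 1600 → 1250 → 1000 — 2/3 stop lower (darker).
Net change so far: 2 stops darker. Offset with the shutter speed: 1/160 → 1/125 → 1/100 → 1/80 → 1/60 → 1/50 → 1/40.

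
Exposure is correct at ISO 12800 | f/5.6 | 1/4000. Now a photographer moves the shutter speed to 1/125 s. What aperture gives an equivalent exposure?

f/32

Shutter speed: 1/4000 → 1/2000 → 1/1000 → 1/500 → 1/250 → 1/125 — 5 stops longer (brighter).
Need 5 stops darker from the aperture: f/5.6 → f/8 → f/11 → f/16 → f/22 → f/32.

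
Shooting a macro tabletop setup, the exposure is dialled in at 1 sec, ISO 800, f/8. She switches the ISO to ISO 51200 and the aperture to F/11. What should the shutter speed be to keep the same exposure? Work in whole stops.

1/30s

ISO: 800 → 1600 → 3200 → 6400 → 12800 → 25600 → 51200 — 6 stops raised (brighter).
Aperture: f/8 → f/11 — 1 stop stopped down (darker).
Net change so far: 5 stops brighter. Offset with the shutter speed: 1 → 1/2 → 1/4 → 1/8 → 1/15 → 1/30.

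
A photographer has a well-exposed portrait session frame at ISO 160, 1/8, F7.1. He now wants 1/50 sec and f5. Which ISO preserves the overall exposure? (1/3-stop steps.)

ISO 500

Shutter speed: 1/8 → 1/10 → 1/13 → 1/15 → 1/20 → 1/25 → 1/30 → 1/40 → 1/50 — 2 2/3 stops shorter (darker).
Aperture: f/7.1 → f/6.3 → f/5.6 → f/5 — 1 stop larger aperture (brighter).
Net change so far: 1 2/3 stops darker. Offset with the ISO: 160 → 200 → 250 → 320 → 400 → 500.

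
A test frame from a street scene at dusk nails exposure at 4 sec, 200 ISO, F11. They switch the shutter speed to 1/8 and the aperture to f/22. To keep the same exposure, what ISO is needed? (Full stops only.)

Shutter speed: 4 → 2 → 1 → 1/2 → 1/4 → 1/8 — 5 stops faster (darker).
Aperture: f/11 → f/16 → f/22 — 2 stops narrower (darker).
Net change so far: 7 stops darker. Offset with the ISO: 200 → 400 → 800 → 1600 → 3200 → 6400 → 12800 → 25600.

ISO 25600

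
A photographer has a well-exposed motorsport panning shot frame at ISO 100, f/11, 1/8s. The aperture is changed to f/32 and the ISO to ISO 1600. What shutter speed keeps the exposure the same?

Aperture: f/11 → f/16 → f/22 → f/32 — 3 stops narrower (darker).
ISO: 100 → 200 → 400 → 800 → 1600 — 4 stops higher (brighter).
Net change so far: 1 stop brighter. Offset with the shutter speed: 1/8 → 1/15.

1/15s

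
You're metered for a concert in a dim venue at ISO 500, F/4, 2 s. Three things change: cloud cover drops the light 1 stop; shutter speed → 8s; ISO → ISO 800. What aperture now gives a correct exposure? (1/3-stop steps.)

Scene light: 1 stop darker.
Shutter speed: 2 → 2.5 → 3.2 → 4 → 5 → 6 → 8 — 2 stops slower (brighter).
ISO: 500 → 640 → 800 — 2/3 stop higher (brighter).
Net so far: 1 2/3 stops brighter. Aperture: f/4 → f/4.5 → f/5 → f/5.6 → f/6.3 → f/7.1.

f/7.1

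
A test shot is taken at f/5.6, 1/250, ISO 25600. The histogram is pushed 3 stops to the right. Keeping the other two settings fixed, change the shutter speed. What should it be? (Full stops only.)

Overexposed by 3 stops → need 3 stops darker.
Shutter speed: 1/250 → 1/500 → 1/1000 → 1/2000.

1/2000s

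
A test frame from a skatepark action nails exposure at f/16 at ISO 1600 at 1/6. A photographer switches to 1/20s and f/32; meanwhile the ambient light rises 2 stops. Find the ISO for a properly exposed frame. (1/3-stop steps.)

ISO 5000

Scene light: 2 stops brighter.
Shutter speed: 1/6 → 1/8 → 1/10 → 1/13 → 1/15 → 1/20 — 1 2/3 stops faster (darker).
Aperture: f/16 → f/18 → f/20 → f/22 → f/25 → f/29 → f/32 — 2 stops stopped down (darker).
Net so far: 1 2/3 stops darker. ISO: 1600 → 2000 → 2500 → 3200 → 4000 → 5000.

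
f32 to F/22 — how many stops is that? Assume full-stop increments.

1 stop

f/32 → f/22 — count the steps: 1 stop.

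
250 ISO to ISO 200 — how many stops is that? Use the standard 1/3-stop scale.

1/3 stop

250 → 200 — count the steps: 1 third-stops = 1/3 stop.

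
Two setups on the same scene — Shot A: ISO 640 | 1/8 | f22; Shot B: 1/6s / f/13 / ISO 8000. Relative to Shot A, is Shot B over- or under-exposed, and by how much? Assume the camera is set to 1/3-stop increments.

Aperture: f/22 → f/20 → f/18 → f/16 → f/14 → f/13 — 1 2/3 stops wider (brighter).
Shutter speed: 1/8 → 1/6 — 1/3 stop slower (brighter).
ISO: 640 → 800 → 1000 → 1250 → 1600 → 2000 → 2500 → 3200 → 4000 → 5000 → 6400 → 8000 — 3 2/3 stops raised (brighter).
Net: +1 2/3 +1/3 +3 2/3 = +5 2/3 stops.

5 2/3 stops brighter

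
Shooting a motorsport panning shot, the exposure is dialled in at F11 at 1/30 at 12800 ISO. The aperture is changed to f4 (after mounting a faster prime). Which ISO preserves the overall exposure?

Aperture: f/11 → f/8 → f/5.6 → f/4 — 3 stops opened up (brighter).
Need 3 stops darker from the ISO: 12800 → 6400 → 3200 → 1600.

ISO 1600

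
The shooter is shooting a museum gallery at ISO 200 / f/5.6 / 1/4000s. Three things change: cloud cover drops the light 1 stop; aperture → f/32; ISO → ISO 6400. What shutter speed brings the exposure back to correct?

Scene light: 1 stop darker.
Aperture: f/5.6 → f/8 → f/11 → f/16 → f/22 → f/32 — 5 stops narrower (darker).
ISO: 200 → 400 → 800 → 1600 → 3200 → 6400 — 5 stops raised (brighter).
Net so far: 1 stop darker. Shutter speed: 1/4000 → 1/2000.

1/2000s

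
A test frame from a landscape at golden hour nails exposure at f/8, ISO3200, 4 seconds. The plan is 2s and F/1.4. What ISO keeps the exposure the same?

ISO 200

Shutter speed: 4 → 2 — 1 stop faster (darker).
Aperture: f/8 → f/5.6 → f/4 → f/2.8 → f/2 → f/1.4 — 5 stops larger aperture (brighter).
Net change so far: 4 stops brighter. Offset with the ISO: 3200 → 1600 → 800 → 400 → 200.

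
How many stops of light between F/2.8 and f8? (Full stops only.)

f/2.8 → f/4 → f/5.6 → f/8 — count the steps: 3 stops.

3 stops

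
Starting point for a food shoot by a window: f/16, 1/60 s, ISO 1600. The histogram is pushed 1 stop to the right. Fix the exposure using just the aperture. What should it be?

f/22

Overexposed by 1 stop → need 1 stop darker.
Aperture: f/16 → f/22.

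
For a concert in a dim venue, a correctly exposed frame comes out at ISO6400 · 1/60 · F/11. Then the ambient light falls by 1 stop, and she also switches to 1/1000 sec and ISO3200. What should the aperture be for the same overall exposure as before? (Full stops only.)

Scene light: 1 stop darker.
Shutter speed: 1/60 → 1/125 → 1/250 → 1/500 → 1/1000 — 4 stops faster (darker).
ISO: 6400 → 3200 — 1 stop dropped (darker).
Net so far: 6 stops darker. Aperture: f/11 → f/8 → f/5.6 → f/4 → f/2.8 → f/2 → f/1.4.

f/1.4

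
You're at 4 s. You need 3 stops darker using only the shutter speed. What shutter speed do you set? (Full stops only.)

Shutter speed: 4 → 2 → 1 → 1/2 — 3 stops faster (darker).

1/2s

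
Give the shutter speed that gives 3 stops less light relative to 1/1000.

Shutter speed: 1/1000 → 1/2000 → 1/4000 → 1/8000 — 3 stops faster (darker).

1/8000s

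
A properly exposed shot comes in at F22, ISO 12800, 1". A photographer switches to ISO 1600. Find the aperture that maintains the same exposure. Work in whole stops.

ISO: 12800 → 6400 → 3200 → 1600 — 3 stops lower (darker).
Need 3 stops brighter from the aperture: f/22 → f/16 → f/11 → f/8.

f/8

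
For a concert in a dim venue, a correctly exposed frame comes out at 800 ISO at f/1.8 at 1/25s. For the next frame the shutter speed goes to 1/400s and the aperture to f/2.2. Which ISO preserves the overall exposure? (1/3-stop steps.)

Shutter speed: 1/25 → 1/30 → 1/40 → 1/50 → 1/60 → 1/80 → 1/100 → 1/125 → 1/160 → 1/200 → 1/250 → 1/320 → 1/400 — 4 stops shorter (darker).
Aperture: f/1.8 → f/2 → f/2.2 — 2/3 stop stopped down (darker).
Net change so far: 4 2/3 stops darker. Offset with the ISO: 800 → 1000 → 1250 → 1600 → 2000 → 2500 → 3200 → 4000 → 5000 → 6400 → 8000 → 10000 → 12800 → 16000 → 20000.

ISO 20000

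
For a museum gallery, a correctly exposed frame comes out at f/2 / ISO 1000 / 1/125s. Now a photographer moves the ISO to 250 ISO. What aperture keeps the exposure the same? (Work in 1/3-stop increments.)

ISO: 1000 → 800 → 640 → 500 → 400 → 320 → 250 — 2 stops lower (darker).
Need 2 stops brighter from the aperture: f/2 → f/1.8 → f/1.6 → f/1.4 → f/1.2 → f/1.1 → f/1.0.

f/1.0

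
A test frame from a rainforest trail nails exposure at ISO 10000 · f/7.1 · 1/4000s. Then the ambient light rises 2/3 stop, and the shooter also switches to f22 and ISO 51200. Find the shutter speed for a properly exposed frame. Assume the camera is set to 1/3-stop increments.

Scene light: 2/3 stop brighter.
Aperture: f/7.1 → f/8 → f/9 → f/10 → f/11 → f/13 → f/14 → f/16 → f/18 → f/20 → f/22 — 3 1/3 stops narrower (darker).
ISO: 10000 → 12800 → 16000 → 20000 → 25600 → 32000 → 40000 → 51200 — 2 1/3 stops raised (brighter).
Net so far: 1/3 stop darker. Shutter speed: 1/4000 → 1/3200.

1/3200s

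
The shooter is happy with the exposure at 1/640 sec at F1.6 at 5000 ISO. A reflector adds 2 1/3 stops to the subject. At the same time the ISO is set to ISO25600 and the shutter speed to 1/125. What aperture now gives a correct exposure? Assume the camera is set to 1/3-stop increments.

f/18

Scene light: 2 1/3 stops brighter.
ISO: 5000 → 6400 → 8000 → 10000 → 12800 → 16000 → 20000 → 25600 — 2 1/3 stops raised (brighter).
Shutter speed: 1/640 → 1/500 → 1/400 → 1/320 → 1/250 → 1/200 → 1/160 → 1/125 — 2 1/3 stops longer (brighter).
Net so far: 7 stops brighter. Aperture: f/1.6 → f/1.8 → f/2 → f/2.2 → f/2.5 → f/2.8 → f/3.2 → f/3.5 → f/4 → f/4.5 → f/5 → f/5.6 → f/6.3 → f/7.1 → f/8 → f/9 → f/10 → f/11 → f/13 → f/14 → f/16 → f/18.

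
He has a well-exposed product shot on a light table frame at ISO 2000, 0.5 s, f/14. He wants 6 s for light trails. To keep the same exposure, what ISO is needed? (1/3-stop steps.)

Shutter speed: 0.5 → 0.6 → 0.8 → 1 → 1.3 → 1.6 → 2 → 2.5 → 3.2 → 4 → 5 → 6 — 3 2/3 stops slower (brighter).
Need 3 2/3 stops darker from the ISO: 2000 → 1600 → 1250 → 1000 → 800 → 640 → 500 → 400 → 320 → 250 → 200 → 160.

ISO 160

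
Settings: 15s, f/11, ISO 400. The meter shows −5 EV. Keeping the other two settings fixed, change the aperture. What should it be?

Underexposed by 5 stops → need 5 stops brighter.
Aperture: f/11 → f/8 → f/5.6 → f/4 → f/2.8 → f/2.

f/2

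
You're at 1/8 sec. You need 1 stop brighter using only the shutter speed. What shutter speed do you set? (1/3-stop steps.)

1/4s

Shutter speed: 1/8 → 1/6 → 1/5 → 1/4 — 1 stop longer (brighter).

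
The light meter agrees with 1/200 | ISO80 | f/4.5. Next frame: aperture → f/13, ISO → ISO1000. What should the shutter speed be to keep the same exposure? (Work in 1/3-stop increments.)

1/320s

Aperture: f/4.5 → f/5 → f/5.6 → f/6.3 → f/7.1 → f/8 → f/9 → f/10 → f/11 → f/13 — 3 stops smaller aperture (darker).
ISO: 80 → 100 → 125 → 160 → 200 → 250 → 320 → 400 → 500 → 640 → 800 → 1000 — 3 2/3 stops raised (brighter).
Net change so far: 2/3 stop brighter. Offset with the shutter speed: 1/200 → 1/250 → 1/320.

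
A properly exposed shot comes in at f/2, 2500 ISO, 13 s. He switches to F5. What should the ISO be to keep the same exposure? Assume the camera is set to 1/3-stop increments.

ISO 16000

Aperture: f/2 → f/2.2 → f/2.5 → f/2.8 → f/3.2 → f/3.5 → f/4 → f/4.5 → f/5 — 2 2/3 stops narrower (darker).
Need 2 2/3 stops brighter from the ISO: 2500 → 3200 → 4000 → 5000 → 6400 → 8000 → 10000 → 12800 → 16000.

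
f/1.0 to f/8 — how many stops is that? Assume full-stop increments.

f/1.0 → f/1.4 → f/2 → f/2.8 → f/4 → f/5.6 → f/8 — count the steps: 6 stops.

6 stops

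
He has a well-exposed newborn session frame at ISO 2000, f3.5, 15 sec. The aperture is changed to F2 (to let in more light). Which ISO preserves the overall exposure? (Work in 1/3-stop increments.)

Aperture: f/3.5 → f/3.2 → f/2.8 → f/2.5 → f/2.2 → f/2 — 1 2/3 stops opened up (brighter).
Need 1 2/3 stops darker from the ISO: 2000 → 1600 → 1250 → 1000 → 800 → 640.

ISO 640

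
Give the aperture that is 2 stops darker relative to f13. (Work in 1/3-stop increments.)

Aperture: f/13 → f/14 → f/16 → f/18 → f/20 → f/22 → f/25 — 2 stops smaller aperture (darker).

f/25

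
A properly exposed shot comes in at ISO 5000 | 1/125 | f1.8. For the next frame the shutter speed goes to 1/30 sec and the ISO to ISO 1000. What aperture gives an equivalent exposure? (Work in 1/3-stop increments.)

f/1.6

Shutter speed: 1/125 → 1/100 → 1/80 → 1/60 → 1/50 → 1/40 → 1/30 — 2 stops longer (brighter).
ISO: 5000 → 4000 → 3200 → 2500 → 2000 → 1600 → 1250 → 1000 — 2 1/3 stops dropped (darker).
Net change so far: 1/3 stop darker. Offset with the aperture: f/1.8 → f/1.6.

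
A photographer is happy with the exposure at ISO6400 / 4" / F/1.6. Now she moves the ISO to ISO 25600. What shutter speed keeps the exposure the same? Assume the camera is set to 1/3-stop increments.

ISO: 6400 → 8000 → 10000 → 12800 → 16000 → 20000 → 25600 — 2 stops higher (brighter).
Need 2 stops darker from the shutter speed: 4 → 3.2 → 2.5 → 2 → 1.6 → 1.3 → 1.

1 s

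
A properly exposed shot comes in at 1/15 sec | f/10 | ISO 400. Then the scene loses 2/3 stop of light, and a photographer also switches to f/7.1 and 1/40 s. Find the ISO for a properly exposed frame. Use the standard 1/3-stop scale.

ISO 800

Scene light: 2/3 stop darker.
Aperture: f/10 → f/9 → f/8 → f/7.1 — 1 stop larger aperture (brighter).
Shutter speed: 1/15 → 1/20 → 1/25 → 1/30 → 1/40 — 1 1/3 stops shorter (darker).
Net so far: 1 stop darker. ISO: 400 → 500 → 640 → 800.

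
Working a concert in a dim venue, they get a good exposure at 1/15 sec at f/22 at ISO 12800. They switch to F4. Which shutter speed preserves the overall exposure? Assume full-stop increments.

Aperture: f/22 → f/16 → f/11 → f/8 → f/5.6 → f/4 — 5 stops opened up (brighter).
Need 5 stops darker from the shutter speed: 1/15 → 1/30 → 1/60 → 1/125 → 1/250 → 1/500.

1/500s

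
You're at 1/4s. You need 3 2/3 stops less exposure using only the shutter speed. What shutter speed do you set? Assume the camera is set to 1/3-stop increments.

1/50s

Shutter speed: 1/4 → 1/5 → 1/6 → 1/8 → 1/10 → 1/13 → 1/15 → 1/20 → 1/25 → 1/30 → 1/40 → 1/50 — 3 2/3 stops faster (darker).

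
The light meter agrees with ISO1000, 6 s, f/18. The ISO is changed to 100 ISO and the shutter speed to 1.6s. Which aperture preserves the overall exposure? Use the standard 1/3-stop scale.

f/2.8

ISO: 1000 → 800 → 640 → 500 → 400 → 320 → 250 → 200 → 160 → 125 → 100 — 3 1/3 stops dropped (darker).
Shutter speed: 6 → 5 → 4 → 3.2 → 2.5 → 2 → 1.6 — 2 stops faster (darker).
Net change so far: 5 1/3 stops darker. Offset with the aperture: f/18 → f/16 → f/14 → f/13 → f/11 → f/10 → f/9 → f/8 → f/7.1 → f/6.3 → f/5.6 → f/5 → f/4.5 → f/4 → f/3.5 → f/3.2 → f/2.8.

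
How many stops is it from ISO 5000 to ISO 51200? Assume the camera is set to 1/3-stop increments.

5000 → 6400 → 8000 → 10000 → 12800 → 16000 → 20000 → 25600 → 32000 → 40000 → 51200 — count the steps: 10 third-stops = 3 1/3 stops.

3 1/3 stops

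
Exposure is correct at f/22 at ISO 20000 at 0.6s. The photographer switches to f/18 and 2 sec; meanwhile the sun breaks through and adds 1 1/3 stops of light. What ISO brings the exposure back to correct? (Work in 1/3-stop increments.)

ISO 1600

Scene light: 1 1/3 stops brighter.
Aperture: f/22 → f/20 → f/18 — 2/3 stop opened up (brighter).
Shutter speed: 0.6 → 0.8 → 1 → 1.3 → 1.6 → 2 — 1 2/3 stops longer (brighter).
Net so far: 3 2/3 stops brighter. ISO: 20000 → 16000 → 12800 → 10000 → 8000 → 6400 → 5000 → 4000 → 3200 → 2500 → 2000 → 1600.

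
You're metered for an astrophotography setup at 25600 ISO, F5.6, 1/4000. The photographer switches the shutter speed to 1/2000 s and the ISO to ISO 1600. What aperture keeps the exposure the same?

Shutter speed: 1/4000 → 1/2000 — 1 stop longer (brighter).
ISO: 25600 → 12800 → 6400 → 3200 → 1600 — 4 stops dropped (darker).
Net change so far: 3 stops darker. Offset with the aperture: f/5.6 → f/4 → f/2.8 → f/2.

f/2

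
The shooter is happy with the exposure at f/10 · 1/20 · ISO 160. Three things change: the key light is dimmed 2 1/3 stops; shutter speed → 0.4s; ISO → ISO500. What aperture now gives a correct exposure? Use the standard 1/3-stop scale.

f/22

Scene light: 2 1/3 stops darker.
Shutter speed: 1/20 → 1/15 → 1/13 → 1/10 → 1/8 → 1/6 → 1/5 → 1/4 → 0.3 → 0.4 — 3 stops longer (brighter).
ISO: 160 → 200 → 250 → 320 → 400 → 500 — 1 2/3 stops raised (brighter).
Net so far: 2 1/3 stops brighter. Aperture: f/10 → f/11 → f/13 → f/14 → f/16 → f/18 → f/20 → f/22.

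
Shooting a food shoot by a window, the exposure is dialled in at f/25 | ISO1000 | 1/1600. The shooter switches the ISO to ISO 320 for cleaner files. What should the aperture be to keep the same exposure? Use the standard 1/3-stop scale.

ISO: 1000 → 800 → 640 → 500 → 400 → 320 — 1 2/3 stops dropped (darker).
Need 1 2/3 stops brighter from the aperture: f/25 → f/22 → f/20 → f/18 → f/16 → f/14.

f/14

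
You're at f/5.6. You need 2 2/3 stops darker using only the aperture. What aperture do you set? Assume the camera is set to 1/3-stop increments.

Aperture: f/5.6 → f/6.3 → f/7.1 → f/8 → f/9 → f/10 → f/11 → f/13 → f/14 — 2 2/3 stops stopped down (darker).

f/14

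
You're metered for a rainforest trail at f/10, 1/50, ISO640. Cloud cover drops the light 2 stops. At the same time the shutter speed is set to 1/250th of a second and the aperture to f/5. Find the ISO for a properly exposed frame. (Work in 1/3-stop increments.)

ISO 3200

Scene light: 2 stops darker.
Shutter speed: 1/50 → 1/60 → 1/80 → 1/100 → 1/125 → 1/160 → 1/200 → 1/250 — 2 1/3 stops shorter (darker).
Aperture: f/10 → f/9 → f/8 → f/7.1 → f/6.3 → f/5.6 → f/5 — 2 stops wider (brighter).
Net so far: 2 1/3 stops darker. ISO: 640 → 800 → 1000 → 1250 → 1600 → 2000 → 2500 → 3200.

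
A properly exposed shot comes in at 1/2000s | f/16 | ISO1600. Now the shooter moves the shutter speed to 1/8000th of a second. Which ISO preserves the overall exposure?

ISO 6400

Shutter speed: 1/2000 → 1/4000 → 1/8000 — 2 stops shorter (darker).
Need 2 stops brighter from the ISO: 1600 → 3200 → 6400.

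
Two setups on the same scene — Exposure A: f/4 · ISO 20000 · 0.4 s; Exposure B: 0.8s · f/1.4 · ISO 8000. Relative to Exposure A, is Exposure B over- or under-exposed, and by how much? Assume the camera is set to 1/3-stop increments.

2 2/3 stops brighter

Aperture: f/4 → f/3.5 → f/3.2 → f/2.8 → f/2.5 → f/2.2 → f/2 → f/1.8 → f/1.6 → f/1.4 — 3 stops wider (brighter).
Shutter speed: 0.4 → 0.5 → 0.6 → 0.8 — 1 stop slower (brighter).
ISO: 20000 → 16000 → 12800 → 10000 → 8000 — 1 1/3 stops lower (darker).
Net: +3 +1 −1 1/3 = +2 2/3 stops.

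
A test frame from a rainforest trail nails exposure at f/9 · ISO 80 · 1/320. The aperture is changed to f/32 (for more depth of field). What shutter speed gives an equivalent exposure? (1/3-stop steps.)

1/25s

Aperture: f/9 → f/10 → f/11 → f/13 → f/14 → f/16 → f/18 → f/20 → f/22 → f/25 → f/29 → f/32 — 3 2/3 stops smaller aperture (darker).
Need 3 2/3 stops brighter from the shutter speed: 1/320 → 1/250 → 1/200 → 1/160 → 1/125 → 1/100 → 1/80 → 1/60 → 1/50 → 1/40 → 1/30 → 1/25.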